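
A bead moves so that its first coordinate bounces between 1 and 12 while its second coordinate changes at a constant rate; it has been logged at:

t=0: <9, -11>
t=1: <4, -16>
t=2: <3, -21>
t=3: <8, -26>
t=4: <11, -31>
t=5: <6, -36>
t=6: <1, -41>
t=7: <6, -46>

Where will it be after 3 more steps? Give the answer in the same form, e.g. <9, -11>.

<3, -61>

The first coordinate reflects between 1 and 12, moving 5 per step.
  step 8: 6 → 11
  step 9: 11 → 8
  step 10: 8 → 3
The second coordinate changes by -5 each step: at step 10 it is -61.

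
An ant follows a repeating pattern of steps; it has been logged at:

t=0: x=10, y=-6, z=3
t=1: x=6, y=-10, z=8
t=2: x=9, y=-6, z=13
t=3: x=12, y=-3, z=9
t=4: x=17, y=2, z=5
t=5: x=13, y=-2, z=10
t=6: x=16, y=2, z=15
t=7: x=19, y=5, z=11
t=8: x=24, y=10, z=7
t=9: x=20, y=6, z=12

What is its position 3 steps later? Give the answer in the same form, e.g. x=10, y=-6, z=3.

x=31, y=18, z=9

The moves between consecutive positions are (-4, -4, +5), (+3, +4, +5), (+3, +3, -4), (+5, +5, -4), (-4, -4, +5), (+3, +4, +5), (+3, +3, -4), (+5, +5, -4), (-4, -4, +5); they repeat the 4-cycle [(-4, -4, +5), (+3, +4, +5), (+3, +3, -4), (+5, +5, -4)].
step 10: apply (+3, +4, +5) → x=23, y=10, z=17
step 11: apply (+3, +3, -4) → x=26, y=13, z=13
step 12: apply (+5, +5, -4) → x=31, y=18, z=9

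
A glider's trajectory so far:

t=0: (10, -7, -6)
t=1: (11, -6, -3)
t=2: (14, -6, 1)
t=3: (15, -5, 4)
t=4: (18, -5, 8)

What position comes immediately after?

(19, -4, 11)

The moves between consecutive positions are (+1, +1, +3), (+3, +0, +4), (+1, +1, +3), (+3, +0, +4); they repeat the 2-cycle [(+1, +1, +3), (+3, +0, +4)].
step 5: apply (+1, +1, +3) → (19, -4, 11)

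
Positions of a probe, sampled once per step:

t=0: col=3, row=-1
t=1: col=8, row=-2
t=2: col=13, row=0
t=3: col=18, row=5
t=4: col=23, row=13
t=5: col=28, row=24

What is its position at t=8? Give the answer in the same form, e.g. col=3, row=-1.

col=43, row=75

Successive displacements: (+5, -1), (+5, +2), (+5, +5), (+5, +8), (+5, +11) — each changes by (+0, +3).
step 6: col=28, row=24 + (+5, +14) → col=33, row=38
step 7: col=33, row=38 + (+5, +17) → col=38, row=55
step 8: col=38, row=55 + (+5, +20) → col=43, row=75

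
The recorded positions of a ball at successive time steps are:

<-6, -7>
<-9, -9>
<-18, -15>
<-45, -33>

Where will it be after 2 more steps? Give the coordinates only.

Consecutive displacements <-3, -2>, <-9, -6>, <-27, -18> scale by a factor of 3 each step.
step 4: <-45, -33> + <-81, -54> → <-126, -87>
step 5: <-126, -87> + <-243, -162> → <-369, -249>

<-369, -249>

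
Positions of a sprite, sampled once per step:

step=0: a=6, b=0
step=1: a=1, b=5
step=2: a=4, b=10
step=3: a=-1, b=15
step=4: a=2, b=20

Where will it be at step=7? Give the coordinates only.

a=-5, b=35

The moves between consecutive positions are (-5,+5), (+3,+5), (-5,+5), (+3,+5); they repeat the 2-cycle [(-5,+5), (+3,+5)].
step 5: apply (-5,+5) → a=-3, b=25
step 6: apply (+3,+5) → a=0, b=30
step 7: apply (-5,+5) → a=-5, b=35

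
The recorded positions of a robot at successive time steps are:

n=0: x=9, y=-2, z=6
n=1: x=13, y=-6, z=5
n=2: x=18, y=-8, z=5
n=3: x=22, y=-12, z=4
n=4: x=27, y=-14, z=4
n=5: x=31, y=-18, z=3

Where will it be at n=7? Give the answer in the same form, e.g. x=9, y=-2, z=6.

x=40, y=-24, z=2

Differencing gives (+4,-4,-1), (+5,-2,+0), (+4,-4,-1), (+5,-2,+0), (+4,-4,-1). This is the pattern (+4,-4,-1), (+5,-2,+0) repeated.
step 6: apply (+5,-2,+0) → x=36, y=-20, z=3
step 7: apply (+4,-4,-1) → x=40, y=-24, z=2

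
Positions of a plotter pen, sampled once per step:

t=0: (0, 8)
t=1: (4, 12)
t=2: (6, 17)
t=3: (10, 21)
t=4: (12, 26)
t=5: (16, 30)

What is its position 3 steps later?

The moves between consecutive positions are (+4, +4), (+2, +5), (+4, +4), (+2, +5), (+4, +4); they repeat the 2-cycle [(+4, +4), (+2, +5)].
step 6: apply (+2, +5) → (18, 35)
step 7: apply (+4, +4) → (22, 39)
step 8: apply (+2, +5) → (24, 44)

(24, 44)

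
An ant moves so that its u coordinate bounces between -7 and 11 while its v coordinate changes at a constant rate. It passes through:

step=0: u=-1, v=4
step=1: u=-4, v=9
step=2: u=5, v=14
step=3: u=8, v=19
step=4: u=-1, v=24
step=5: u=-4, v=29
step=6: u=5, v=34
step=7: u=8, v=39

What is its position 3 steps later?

u=5, v=54

The u coordinate reflects between -7 and 11, moving 9 per step.
  step 8: 8 → -1
  step 9: -1 → -4
  step 10: -4 → 5
The v coordinate changes by +5 each step: at step 10 it is 54.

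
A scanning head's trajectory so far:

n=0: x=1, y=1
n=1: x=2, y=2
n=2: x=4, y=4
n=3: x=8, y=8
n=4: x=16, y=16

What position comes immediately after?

Consecutive displacements (+1, +1), (+2, +2), (+4, +4), (+8, +8) scale by a factor of 2 each step.
step 5: x=16, y=16 + (+16, +16) → x=32, y=32

x=32, y=32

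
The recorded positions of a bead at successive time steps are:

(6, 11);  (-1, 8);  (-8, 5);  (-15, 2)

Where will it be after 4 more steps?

(-43, -10)

The position changes by (-7, -3) every step.
step 4: (-15, 2) + (-7, -3) → (-22, -1)
step 5: (-22, -1) + (-7, -3) → (-29, -4)
step 6: (-29, -4) + (-7, -3) → (-36, -7)
step 7: (-36, -7) + (-7, -3) → (-43, -10)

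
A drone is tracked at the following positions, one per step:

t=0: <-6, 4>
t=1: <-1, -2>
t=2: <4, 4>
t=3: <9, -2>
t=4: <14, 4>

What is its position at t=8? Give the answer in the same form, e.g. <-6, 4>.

First: linear, +5 per step → 34 at step 8.
Second: cycles through 4, -2 every 2 steps. Step 8 lands at position 0 of the cycle → 4.

<34, 4>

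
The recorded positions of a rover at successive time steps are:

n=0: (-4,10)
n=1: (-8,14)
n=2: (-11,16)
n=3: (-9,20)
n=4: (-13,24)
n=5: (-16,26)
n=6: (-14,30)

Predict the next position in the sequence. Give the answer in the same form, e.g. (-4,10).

The moves between consecutive positions are (-4,+4), (-3,+2), (+2,+4), (-4,+4), (-3,+2), (+2,+4); they repeat the 3-cycle [(-4,+4), (-3,+2), (+2,+4)].
step 7: apply (-4,+4) → (-18,34)

(-18,34)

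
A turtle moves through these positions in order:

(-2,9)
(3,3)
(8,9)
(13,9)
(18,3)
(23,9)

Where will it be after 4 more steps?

(43,9)

The first coordinate changes by +5 each step, so at step 9 it is -2 + 9·(5) = 43.
The second coordinate repeats the cycle [9, 3, 9] with period 3; step 9 mod 3 = 0, giving 9.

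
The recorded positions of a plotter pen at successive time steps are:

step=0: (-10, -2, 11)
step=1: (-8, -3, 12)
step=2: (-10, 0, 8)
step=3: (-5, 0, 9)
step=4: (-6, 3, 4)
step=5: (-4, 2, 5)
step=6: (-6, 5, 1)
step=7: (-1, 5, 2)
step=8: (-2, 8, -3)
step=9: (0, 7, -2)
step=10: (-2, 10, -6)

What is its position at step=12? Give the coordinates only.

The moves between consecutive positions are (+2, -1, +1), (-2, +3, -4), (+5, +0, +1), (-1, +3, -5), (+2, -1, +1), (-2, +3, -4), (+5, +0, +1), (-1, +3, -5), (+2, -1, +1), (-2, +3, -4); they repeat the 4-cycle [(+2, -1, +1), (-2, +3, -4), (+5, +0, +1), (-1, +3, -5)].
step 11: apply (+5, +0, +1) → (3, 10, -5)
step 12: apply (-1, +3, -5) → (2, 13, -10)

(2, 13, -10)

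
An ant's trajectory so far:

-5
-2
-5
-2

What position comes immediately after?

-5

Consecutive displacements +3, -3, +3 scale by a factor of -1 each step.
step 4: -2 − 3 → -5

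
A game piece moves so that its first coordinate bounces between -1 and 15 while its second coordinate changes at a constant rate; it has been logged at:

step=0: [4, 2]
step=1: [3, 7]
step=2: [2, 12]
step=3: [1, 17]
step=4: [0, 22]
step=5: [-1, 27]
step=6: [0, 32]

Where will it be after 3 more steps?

[3, 47]

The first coordinate reflects between -1 and 15, moving 1 per step.
  step 7: 0 → 1
  step 8: 1 → 2
  step 9: 2 → 3
The second coordinate changes by +5 each step: at step 9 it is 47.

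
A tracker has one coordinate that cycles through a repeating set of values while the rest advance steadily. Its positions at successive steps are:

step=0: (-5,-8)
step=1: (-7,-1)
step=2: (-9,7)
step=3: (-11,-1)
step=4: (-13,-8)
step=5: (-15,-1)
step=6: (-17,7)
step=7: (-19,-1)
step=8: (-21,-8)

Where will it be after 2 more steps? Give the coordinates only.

(-25,7)

The first coordinate changes by -2 each step, so at step 10 it is -5 + 10·(-2) = -25.
The second coordinate repeats the cycle [-8, -1, 7, -1] with period 4; step 10 mod 4 = 2, giving 7.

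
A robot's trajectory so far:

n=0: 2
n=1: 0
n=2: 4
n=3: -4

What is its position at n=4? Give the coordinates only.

Step-to-step displacements: -2, +4, -8; each is -2× the previous.
step 4: -4 + 16 → 12

12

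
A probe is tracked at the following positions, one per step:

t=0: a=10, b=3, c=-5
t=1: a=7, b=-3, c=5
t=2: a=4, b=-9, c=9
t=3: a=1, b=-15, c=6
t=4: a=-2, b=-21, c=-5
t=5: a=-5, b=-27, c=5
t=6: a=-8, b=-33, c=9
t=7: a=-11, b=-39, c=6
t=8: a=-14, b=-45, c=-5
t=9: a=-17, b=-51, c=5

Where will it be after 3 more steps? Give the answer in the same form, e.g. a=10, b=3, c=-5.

The a coordinate changes by -3 each step, so at step 12 it is 10 + 12·(-3) = -26.
The b coordinate changes by -6 each step, so at step 12 it is 3 + 12·(-6) = -69.
The c coordinate repeats the cycle [-5, 5, 9, 6] with period 4; step 12 mod 4 = 0, giving -5.

a=-26, b=-69, c=-5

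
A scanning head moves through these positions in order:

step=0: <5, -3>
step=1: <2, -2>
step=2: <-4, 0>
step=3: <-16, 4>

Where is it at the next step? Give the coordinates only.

The jumps are <-3, +1>, <-6, +2>, <-12, +4> — a geometric progression with ratio 2.
step 4: <-16, 4> + <-24, +8> → <-40, 12>

<-40, 12>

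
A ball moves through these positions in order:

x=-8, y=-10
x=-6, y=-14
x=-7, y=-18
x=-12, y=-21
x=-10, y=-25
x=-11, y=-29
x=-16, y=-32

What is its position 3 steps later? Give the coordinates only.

Differencing gives (+2, -4), (-1, -4), (-5, -3), (+2, -4), (-1, -4), (-5, -3). This is the pattern (+2, -4), (-1, -4), (-5, -3) repeated.
step 7: apply (+2, -4) → x=-14, y=-36
step 8: apply (-1, -4) → x=-15, y=-40
step 9: apply (-5, -3) → x=-20, y=-43

x=-20, y=-43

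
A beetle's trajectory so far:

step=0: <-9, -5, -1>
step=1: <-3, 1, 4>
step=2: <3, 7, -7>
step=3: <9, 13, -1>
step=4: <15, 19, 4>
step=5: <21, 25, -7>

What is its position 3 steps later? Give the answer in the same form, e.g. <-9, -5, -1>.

<39, 43, -7>

First: linear, +6 per step → 39 at step 8.
Second: linear, +6 per step → 43 at step 8.
Third: cycles through -1, 4, -7 every 3 steps. Step 8 lands at position 2 of the cycle → -7.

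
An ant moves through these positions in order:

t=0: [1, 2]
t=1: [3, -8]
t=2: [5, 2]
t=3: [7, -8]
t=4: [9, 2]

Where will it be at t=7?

First: linear, +2 per step → 15 at step 7.
Second: cycles through 2, -8 every 2 steps. Step 7 lands at position 1 of the cycle → -8.

[15, -8]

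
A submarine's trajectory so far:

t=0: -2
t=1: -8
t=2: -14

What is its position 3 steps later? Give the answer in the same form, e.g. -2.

-32

The position changes by -6 every step.
step 3: -14 − 6 → -20
step 4: -20 − 6 → -26
step 5: -26 − 6 → -32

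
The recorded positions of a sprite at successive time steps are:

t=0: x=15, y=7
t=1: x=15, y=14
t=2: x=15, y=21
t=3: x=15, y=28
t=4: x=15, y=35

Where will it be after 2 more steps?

x=15, y=49

The position changes by (+0, +7) every step.
step 5: x=15, y=35 + (+0, +7) → x=15, y=42
step 6: x=15, y=42 + (+0, +7) → x=15, y=49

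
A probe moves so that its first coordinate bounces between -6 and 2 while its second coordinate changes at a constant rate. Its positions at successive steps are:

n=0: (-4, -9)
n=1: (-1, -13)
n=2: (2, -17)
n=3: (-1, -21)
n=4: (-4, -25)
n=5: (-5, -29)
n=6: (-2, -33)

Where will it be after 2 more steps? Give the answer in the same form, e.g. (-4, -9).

(0, -41)

The first coordinate travels 3 per step and bounces off the walls at -6 and 2.
  step 7: -2 → 1
  step 8: 1 → 0
The second coordinate changes by -4 each step: at step 8 it is -41.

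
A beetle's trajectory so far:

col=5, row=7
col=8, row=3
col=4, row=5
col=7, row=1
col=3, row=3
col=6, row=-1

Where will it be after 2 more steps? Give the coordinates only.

col=5, row=-3

Differencing gives (+3,-4), (-4,+2), (+3,-4), (-4,+2), (+3,-4). This is the pattern (+3,-4), (-4,+2) repeated.
step 6: apply (-4,+2) → col=2, row=1
step 7: apply (+3,-4) → col=5, row=-3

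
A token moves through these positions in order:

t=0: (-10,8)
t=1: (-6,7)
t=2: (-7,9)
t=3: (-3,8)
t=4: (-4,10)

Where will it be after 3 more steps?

(3,10)

The moves between consecutive positions are (+4,-1), (-1,+2), (+4,-1), (-1,+2); they repeat the 2-cycle [(+4,-1), (-1,+2)].
step 5: apply (+4,-1) → (0,9)
step 6: apply (-1,+2) → (-1,11)
step 7: apply (+4,-1) → (3,10)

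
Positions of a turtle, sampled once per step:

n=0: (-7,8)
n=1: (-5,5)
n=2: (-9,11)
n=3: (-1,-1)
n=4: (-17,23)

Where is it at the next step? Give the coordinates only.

(15,-25)

Step-to-step displacements: (+2,-3), (-4,+6), (+8,-12), (-16,+24); each is -2× the previous.
step 5: (-17,23) + (+32,-48) → (15,-25)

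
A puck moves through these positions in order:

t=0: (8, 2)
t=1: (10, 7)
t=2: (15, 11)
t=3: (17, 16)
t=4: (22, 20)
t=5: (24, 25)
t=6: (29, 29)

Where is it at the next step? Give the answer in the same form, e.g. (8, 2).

The moves between consecutive positions are (+2, +5), (+5, +4), (+2, +5), (+5, +4), (+2, +5), (+5, +4); they repeat the 2-cycle [(+2, +5), (+5, +4)].
step 7: apply (+2, +5) → (31, 34)

(31, 34)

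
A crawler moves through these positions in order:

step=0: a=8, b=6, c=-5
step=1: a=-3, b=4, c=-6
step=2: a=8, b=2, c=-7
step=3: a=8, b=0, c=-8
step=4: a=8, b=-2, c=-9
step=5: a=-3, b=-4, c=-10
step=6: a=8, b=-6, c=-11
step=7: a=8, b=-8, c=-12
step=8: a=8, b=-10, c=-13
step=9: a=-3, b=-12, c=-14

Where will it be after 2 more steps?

A: cycles through 8, -3, 8, 8 every 4 steps. Step 11 lands at position 3 of the cycle → 8.
B: linear, -2 per step → -16 at step 11.
C: linear, -1 per step → -16 at step 11.

a=8, b=-16, c=-16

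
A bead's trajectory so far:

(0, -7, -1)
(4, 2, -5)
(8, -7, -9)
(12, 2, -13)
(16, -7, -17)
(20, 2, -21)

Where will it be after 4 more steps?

(36, 2, -37)

The first coordinate changes by +4 each step, so at step 9 it is 0 + 9·(4) = 36.
The second coordinate repeats the cycle [-7, 2] with period 2; step 9 mod 2 = 1, giving 2.
The third coordinate changes by -4 each step, so at step 9 it is -1 + 9·(-4) = -37.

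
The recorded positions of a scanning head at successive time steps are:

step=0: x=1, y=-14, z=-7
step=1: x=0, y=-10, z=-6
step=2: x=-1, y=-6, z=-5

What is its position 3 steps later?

x=-4, y=6, z=-2

Constant displacement of (-1,+4,+1) per step.
step 3: x=-1, y=-6, z=-5 + (-1,+4,+1) → x=-2, y=-2, z=-4
step 4: x=-2, y=-2, z=-4 + (-1,+4,+1) → x=-3, y=2, z=-3
step 5: x=-3, y=2, z=-3 + (-1,+4,+1) → x=-4, y=6, z=-2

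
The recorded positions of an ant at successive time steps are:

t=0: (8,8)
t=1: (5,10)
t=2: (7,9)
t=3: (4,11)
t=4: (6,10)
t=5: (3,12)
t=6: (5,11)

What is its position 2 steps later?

The moves between consecutive positions are (-3,+2), (+2,-1), (-3,+2), (+2,-1), (-3,+2), (+2,-1); they repeat the 2-cycle [(-3,+2), (+2,-1)].
step 7: apply (-3,+2) → (2,13)
step 8: apply (+2,-1) → (4,12)

(4,12)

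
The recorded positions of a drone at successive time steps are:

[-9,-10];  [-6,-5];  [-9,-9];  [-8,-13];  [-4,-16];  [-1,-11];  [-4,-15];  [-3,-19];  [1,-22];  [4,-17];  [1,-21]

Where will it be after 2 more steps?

[6,-28]

The moves between consecutive positions are [+3,+5], [-3,-4], [+1,-4], [+4,-3], [+3,+5], [-3,-4], [+1,-4], [+4,-3], [+3,+5], [-3,-4]; they repeat the 4-cycle [[+3,+5], [-3,-4], [+1,-4], [+4,-3]].
step 11: apply [+1,-4] → [2,-25]
step 12: apply [+4,-3] → [6,-28]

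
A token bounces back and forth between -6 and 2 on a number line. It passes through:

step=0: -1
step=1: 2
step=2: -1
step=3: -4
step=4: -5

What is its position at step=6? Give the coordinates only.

The value reflects between -6 and 2, moving 3 per step.
  step 5: -5 → -2
  step 6: -2 → 1

1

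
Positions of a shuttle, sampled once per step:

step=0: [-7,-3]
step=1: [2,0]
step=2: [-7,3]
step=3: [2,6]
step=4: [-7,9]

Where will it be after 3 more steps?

The first coordinate repeats the cycle [-7, 2] with period 2; step 7 mod 2 = 1, giving 2.
The second coordinate changes by +3 each step, so at step 7 it is -3 + 7·(3) = 18.

[2,18]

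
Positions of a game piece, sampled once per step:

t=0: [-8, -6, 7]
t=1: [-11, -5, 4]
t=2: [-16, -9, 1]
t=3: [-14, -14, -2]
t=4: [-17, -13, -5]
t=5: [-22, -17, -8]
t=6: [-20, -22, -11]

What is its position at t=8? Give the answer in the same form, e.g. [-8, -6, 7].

Differencing gives [-3, +1, -3], [-5, -4, -3], [+2, -5, -3], [-3, +1, -3], [-5, -4, -3], [+2, -5, -3]. This is the pattern [-3, +1, -3], [-5, -4, -3], [+2, -5, -3] repeated.
step 7: apply [-3, +1, -3] → [-23, -21, -14]
step 8: apply [-5, -4, -3] → [-28, -25, -17]

[-28, -25, -17]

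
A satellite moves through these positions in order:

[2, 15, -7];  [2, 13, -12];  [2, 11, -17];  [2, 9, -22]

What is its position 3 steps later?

Constant displacement of [+0, -2, -5] per step.
step 4: [2, 9, -22] + [+0, -2, -5] → [2, 7, -27]
step 5: [2, 7, -27] + [+0, -2, -5] → [2, 5, -32]
step 6: [2, 5, -32] + [+0, -2, -5] → [2, 3, -37]

[2, 3, -37]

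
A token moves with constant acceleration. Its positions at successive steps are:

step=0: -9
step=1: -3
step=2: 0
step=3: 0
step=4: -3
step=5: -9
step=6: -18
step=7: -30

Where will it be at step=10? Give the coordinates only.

Taking differences between consecutive positions: +6, +3, +0, -3, -6, -9, -12. These grow by -3 each step.
step 8: -30 − 15 → -45
step 9: -45 − 18 → -63
step 10: -63 − 21 → -84

-84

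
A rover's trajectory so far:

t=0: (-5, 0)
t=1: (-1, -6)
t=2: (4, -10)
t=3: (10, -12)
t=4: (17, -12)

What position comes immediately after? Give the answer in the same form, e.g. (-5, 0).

(25, -10)

First differences are (+4, -6), (+5, -4), (+6, -2), (+7, +0); their common second difference is (+1, +2) (constant acceleration).
step 5: (17, -12) + (+8, +2) → (25, -10)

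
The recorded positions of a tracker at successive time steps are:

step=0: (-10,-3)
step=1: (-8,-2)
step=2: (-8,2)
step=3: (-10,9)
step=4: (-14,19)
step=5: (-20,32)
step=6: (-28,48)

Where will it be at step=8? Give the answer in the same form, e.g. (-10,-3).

Successive displacements: (+2,+1), (+0,+4), (-2,+7), (-4,+10), (-6,+13), (-8,+16) — each changes by (-2,+3).
step 7: (-28,48) + (-10,+19) → (-38,67)
step 8: (-38,67) + (-12,+22) → (-50,89)

(-50,89)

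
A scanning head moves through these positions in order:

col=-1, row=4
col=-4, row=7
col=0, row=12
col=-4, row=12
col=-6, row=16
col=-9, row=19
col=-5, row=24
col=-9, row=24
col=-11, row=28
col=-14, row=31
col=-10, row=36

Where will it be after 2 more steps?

col=-16, row=40

Differencing gives (-3, +3), (+4, +5), (-4, +0), (-2, +4), (-3, +3), (+4, +5), (-4, +0), (-2, +4), (-3, +3), (+4, +5). This is the pattern (-3, +3), (+4, +5), (-4, +0), (-2, +4) repeated.
step 11: apply (-4, +0) → col=-14, row=36
step 12: apply (-2, +4) → col=-16, row=40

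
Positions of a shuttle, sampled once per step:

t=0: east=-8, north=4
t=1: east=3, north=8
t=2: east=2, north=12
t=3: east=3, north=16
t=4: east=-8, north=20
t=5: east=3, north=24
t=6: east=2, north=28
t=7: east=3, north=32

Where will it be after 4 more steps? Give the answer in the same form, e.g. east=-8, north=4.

east=3, north=48

The east coordinate repeats the cycle [-8, 3, 2, 3] with period 4; step 11 mod 4 = 3, giving 3.
The north coordinate changes by +4 each step, so at step 11 it is 4 + 11·(4) = 48.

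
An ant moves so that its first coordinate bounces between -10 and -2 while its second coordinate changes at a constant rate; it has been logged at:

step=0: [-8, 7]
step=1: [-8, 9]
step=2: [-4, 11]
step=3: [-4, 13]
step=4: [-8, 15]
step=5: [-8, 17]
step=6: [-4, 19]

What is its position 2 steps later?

The first coordinate reflects between -10 and -2, moving 4 per step.
  step 7: -4 → -4
  step 8: -4 → -8
The second coordinate changes by +2 each step: at step 8 it is 23.

[-8, 23]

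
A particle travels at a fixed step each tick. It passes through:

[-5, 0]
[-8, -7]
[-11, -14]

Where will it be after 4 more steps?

[-23, -42]

Each step adds [-3, -7] to the position.
step 3: [-11, -14] + [-3, -7] → [-14, -21]
step 4: [-14, -21] + [-3, -7] → [-17, -28]
step 5: [-17, -28] + [-3, -7] → [-20, -35]
step 6: [-20, -35] + [-3, -7] → [-23, -42]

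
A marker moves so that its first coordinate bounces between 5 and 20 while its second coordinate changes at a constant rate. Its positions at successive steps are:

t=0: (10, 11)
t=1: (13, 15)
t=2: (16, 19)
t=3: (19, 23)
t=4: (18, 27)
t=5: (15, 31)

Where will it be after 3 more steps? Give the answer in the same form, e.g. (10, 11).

(6, 43)

The first coordinate reflects between 5 and 20, moving 3 per step.
  step 6: 15 → 12
  step 7: 12 → 9
  step 8: 9 → 6
The second coordinate changes by +4 each step: at step 8 it is 43.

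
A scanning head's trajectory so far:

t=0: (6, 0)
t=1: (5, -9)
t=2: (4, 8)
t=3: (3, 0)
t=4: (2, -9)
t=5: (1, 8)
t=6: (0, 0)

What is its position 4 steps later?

(-4, -9)

The first coordinate changes by -1 each step, so at step 10 it is 6 + 10·(-1) = -4.
The second coordinate repeats the cycle [0, -9, 8] with period 3; step 10 mod 3 = 1, giving -9.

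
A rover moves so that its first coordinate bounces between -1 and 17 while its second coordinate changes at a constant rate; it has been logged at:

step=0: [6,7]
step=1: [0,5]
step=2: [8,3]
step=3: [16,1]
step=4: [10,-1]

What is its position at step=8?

The first coordinate travels 8 per step and bounces off the walls at -1 and 17.
  step 5: 10 → 2
  step 6: 2 → 4
  step 7: 4 → 12
  step 8: 12 → 14
The second coordinate changes by -2 each step: at step 8 it is -9.

[14,-9]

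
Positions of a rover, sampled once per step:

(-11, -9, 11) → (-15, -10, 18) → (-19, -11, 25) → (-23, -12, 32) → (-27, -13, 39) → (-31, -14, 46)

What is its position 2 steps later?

Constant displacement of (-4, -1, +7) per step.
step 6: (-31, -14, 46) + (-4, -1, +7) → (-35, -15, 53)
step 7: (-35, -15, 53) + (-4, -1, +7) → (-39, -16, 60)

(-39, -16, 60)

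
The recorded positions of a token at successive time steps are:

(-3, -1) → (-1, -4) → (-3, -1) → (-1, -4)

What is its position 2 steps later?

Consecutive displacements (+2, -3), (-2, +3), (+2, -3) scale by a factor of -1 each step.
step 4: (-1, -4) + (-2, +3) → (-3, -1)
step 5: (-3, -1) + (+2, -3) → (-1, -4)

(-1, -4)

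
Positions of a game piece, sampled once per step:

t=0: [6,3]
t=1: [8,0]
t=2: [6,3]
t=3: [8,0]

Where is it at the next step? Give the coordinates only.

[6,3]

The jumps are [+2,-3], [-2,+3], [+2,-3] — a geometric progression with ratio -1.
step 4: [8,0] + [-2,+3] → [6,3]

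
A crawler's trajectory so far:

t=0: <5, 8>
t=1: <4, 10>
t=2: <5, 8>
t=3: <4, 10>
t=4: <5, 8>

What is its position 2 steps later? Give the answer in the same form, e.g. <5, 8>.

<5, 8>

The jumps are <-1, +2>, <+1, -2>, <-1, +2>, <+1, -2> — a geometric progression with ratio -1.
step 5: <5, 8> + <-1, +2> → <4, 10>
step 6: <4, 10> + <+1, -2> → <5, 8>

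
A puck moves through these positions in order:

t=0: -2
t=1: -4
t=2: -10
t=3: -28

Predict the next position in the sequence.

-82

The jumps are -2, -6, -18 — a geometric progression with ratio 3.
step 4: -28 − 54 → -82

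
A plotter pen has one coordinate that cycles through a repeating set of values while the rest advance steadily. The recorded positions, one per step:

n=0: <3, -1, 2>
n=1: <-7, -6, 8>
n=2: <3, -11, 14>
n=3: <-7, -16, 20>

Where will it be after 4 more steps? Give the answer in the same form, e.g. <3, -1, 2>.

The first coordinate repeats the cycle [3, -7] with period 2; step 7 mod 2 = 1, giving -7.
The second coordinate changes by -5 each step, so at step 7 it is -1 + 7·(-5) = -36.
The third coordinate changes by +6 each step, so at step 7 it is 2 + 7·(6) = 44.

<-7, -36, 44>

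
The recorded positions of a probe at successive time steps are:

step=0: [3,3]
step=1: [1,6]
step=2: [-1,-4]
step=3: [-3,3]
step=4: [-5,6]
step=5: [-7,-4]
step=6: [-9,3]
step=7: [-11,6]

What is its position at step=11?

[-19,-4]

The first coordinate changes by -2 each step, so at step 11 it is 3 + 11·(-2) = -19.
The second coordinate repeats the cycle [3, 6, -4] with period 3; step 11 mod 3 = 2, giving -4.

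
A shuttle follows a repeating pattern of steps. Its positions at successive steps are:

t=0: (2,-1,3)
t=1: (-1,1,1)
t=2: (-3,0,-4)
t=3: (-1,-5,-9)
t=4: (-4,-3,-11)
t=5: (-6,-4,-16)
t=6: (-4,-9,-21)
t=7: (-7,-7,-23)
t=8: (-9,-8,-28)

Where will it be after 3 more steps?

Differencing gives (-3,+2,-2), (-2,-1,-5), (+2,-5,-5), (-3,+2,-2), (-2,-1,-5), (+2,-5,-5), (-3,+2,-2), (-2,-1,-5). This is the pattern (-3,+2,-2), (-2,-1,-5), (+2,-5,-5) repeated.
step 9: apply (+2,-5,-5) → (-7,-13,-33)
step 10: apply (-3,+2,-2) → (-10,-11,-35)
step 11: apply (-2,-1,-5) → (-12,-12,-40)

(-12,-12,-40)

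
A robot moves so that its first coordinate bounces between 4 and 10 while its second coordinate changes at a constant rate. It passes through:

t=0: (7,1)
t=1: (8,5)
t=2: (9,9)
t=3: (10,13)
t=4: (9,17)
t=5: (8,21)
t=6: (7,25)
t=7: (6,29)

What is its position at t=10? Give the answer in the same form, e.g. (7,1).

(5,41)

The first coordinate travels 1 per step and bounces off the walls at 4 and 10.
  step 8: 6 → 5
  step 9: 5 → 4
  step 10: 4 → 5
The second coordinate changes by +4 each step: at step 10 it is 41.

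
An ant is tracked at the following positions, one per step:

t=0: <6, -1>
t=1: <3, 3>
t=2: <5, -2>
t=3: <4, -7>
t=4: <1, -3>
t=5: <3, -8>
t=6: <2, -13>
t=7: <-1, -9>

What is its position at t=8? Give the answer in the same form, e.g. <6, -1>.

The moves between consecutive positions are <-3, +4>, <+2, -5>, <-1, -5>, <-3, +4>, <+2, -5>, <-1, -5>, <-3, +4>; they repeat the 3-cycle [<-3, +4>, <+2, -5>, <-1, -5>].
step 8: apply <+2, -5> → <1, -14>

<1, -14>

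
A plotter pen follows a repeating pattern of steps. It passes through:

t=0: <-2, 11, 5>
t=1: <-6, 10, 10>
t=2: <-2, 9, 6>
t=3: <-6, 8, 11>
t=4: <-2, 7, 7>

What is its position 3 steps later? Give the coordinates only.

<-6, 4, 13>

Differencing gives <-4, -1, +5>, <+4, -1, -4>, <-4, -1, +5>, <+4, -1, -4>. This is the pattern <-4, -1, +5>, <+4, -1, -4> repeated.
step 5: apply <-4, -1, +5> → <-6, 6, 12>
step 6: apply <+4, -1, -4> → <-2, 5, 8>
step 7: apply <-4, -1, +5> → <-6, 4, 13>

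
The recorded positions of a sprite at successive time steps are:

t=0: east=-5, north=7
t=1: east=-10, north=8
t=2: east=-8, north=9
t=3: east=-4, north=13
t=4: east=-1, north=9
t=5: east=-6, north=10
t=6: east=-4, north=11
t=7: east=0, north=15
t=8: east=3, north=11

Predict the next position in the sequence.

east=-2, north=12

Differencing gives (-5,+1), (+2,+1), (+4,+4), (+3,-4), (-5,+1), (+2,+1), (+4,+4), (+3,-4). This is the pattern (-5,+1), (+2,+1), (+4,+4), (+3,-4) repeated.
step 9: apply (-5,+1) → east=-2, north=12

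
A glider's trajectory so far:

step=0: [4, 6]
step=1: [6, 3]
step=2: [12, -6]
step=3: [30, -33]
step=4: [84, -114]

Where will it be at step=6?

The jumps are [+2, -3], [+6, -9], [+18, -27], [+54, -81] — a geometric progression with ratio 3.
step 5: [84, -114] + [+162, -243] → [246, -357]
step 6: [246, -357] + [+486, -729] → [732, -1086]

[732, -1086]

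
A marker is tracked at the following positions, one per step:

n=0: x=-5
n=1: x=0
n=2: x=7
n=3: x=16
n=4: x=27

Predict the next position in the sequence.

x=40

First differences are +5, +7, +9, +11; their common second difference is +2 (constant acceleration).
step 5: 27 + 13 → x=40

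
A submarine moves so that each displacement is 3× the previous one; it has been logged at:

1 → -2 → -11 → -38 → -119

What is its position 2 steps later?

The jumps are -3, -9, -27, -81 — a geometric progression with ratio 3.
step 5: -119 − 243 → -362
step 6: -362 − 729 → -1091

-1091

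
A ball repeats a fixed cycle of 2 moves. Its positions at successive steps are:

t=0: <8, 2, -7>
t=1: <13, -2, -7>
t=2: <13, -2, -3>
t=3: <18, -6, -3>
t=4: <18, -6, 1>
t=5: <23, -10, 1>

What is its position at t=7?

Differencing gives <+5, -4, +0>, <+0, +0, +4>, <+5, -4, +0>, <+0, +0, +4>, <+5, -4, +0>. This is the pattern <+5, -4, +0>, <+0, +0, +4> repeated.
step 6: apply <+0, +0, +4> → <23, -10, 5>
step 7: apply <+5, -4, +0> → <28, -14, 5>

<28, -14, 5>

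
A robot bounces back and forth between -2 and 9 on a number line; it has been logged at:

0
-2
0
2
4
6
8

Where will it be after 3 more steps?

The value reflects between -2 and 9, moving 2 per step.
  step 7: 8 → 8
  step 8: 8 → 6
  step 9: 6 → 4

4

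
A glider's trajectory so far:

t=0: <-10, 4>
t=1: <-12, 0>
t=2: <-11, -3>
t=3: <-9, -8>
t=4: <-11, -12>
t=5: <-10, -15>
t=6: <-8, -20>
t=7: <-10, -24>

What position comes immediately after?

<-9, -27>

Differencing gives <-2, -4>, <+1, -3>, <+2, -5>, <-2, -4>, <+1, -3>, <+2, -5>, <-2, -4>. This is the pattern <-2, -4>, <+1, -3>, <+2, -5> repeated.
step 8: apply <+1, -3> → <-9, -27>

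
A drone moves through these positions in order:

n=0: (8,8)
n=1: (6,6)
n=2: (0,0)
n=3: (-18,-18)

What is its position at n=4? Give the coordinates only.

(-72,-72)

The jumps are (-2,-2), (-6,-6), (-18,-18) — a geometric progression with ratio 3.
step 4: (-18,-18) + (-54,-54) → (-72,-72)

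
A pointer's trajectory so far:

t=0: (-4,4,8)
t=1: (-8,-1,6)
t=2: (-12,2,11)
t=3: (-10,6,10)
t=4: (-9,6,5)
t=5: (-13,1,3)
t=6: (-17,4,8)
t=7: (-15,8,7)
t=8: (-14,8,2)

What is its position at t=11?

Differencing gives (-4,-5,-2), (-4,+3,+5), (+2,+4,-1), (+1,+0,-5), (-4,-5,-2), (-4,+3,+5), (+2,+4,-1), (+1,+0,-5). This is the pattern (-4,-5,-2), (-4,+3,+5), (+2,+4,-1), (+1,+0,-5) repeated.
step 9: apply (-4,-5,-2) → (-18,3,0)
step 10: apply (-4,+3,+5) → (-22,6,5)
step 11: apply (+2,+4,-1) → (-20,10,4)

(-20,10,4)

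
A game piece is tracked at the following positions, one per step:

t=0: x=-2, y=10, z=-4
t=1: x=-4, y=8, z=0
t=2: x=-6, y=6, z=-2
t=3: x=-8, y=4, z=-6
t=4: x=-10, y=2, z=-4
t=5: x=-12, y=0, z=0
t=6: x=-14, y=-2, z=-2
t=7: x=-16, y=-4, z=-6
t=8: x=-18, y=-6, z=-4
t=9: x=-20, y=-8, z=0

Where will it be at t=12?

The x coordinate changes by -2 each step, so at step 12 it is -2 + 12·(-2) = -26.
The y coordinate changes by -2 each step, so at step 12 it is 10 + 12·(-2) = -14.
The z coordinate repeats the cycle [-4, 0, -2, -6] with period 4; step 12 mod 4 = 0, giving -4.

x=-26, y=-14, z=-4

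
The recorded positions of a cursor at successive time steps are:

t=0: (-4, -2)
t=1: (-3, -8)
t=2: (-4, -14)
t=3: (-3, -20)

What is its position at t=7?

The first coordinate repeats the cycle [-4, -3] with period 2; step 7 mod 2 = 1, giving -3.
The second coordinate changes by -6 each step, so at step 7 it is -2 + 7·(-6) = -44.

(-3, -44)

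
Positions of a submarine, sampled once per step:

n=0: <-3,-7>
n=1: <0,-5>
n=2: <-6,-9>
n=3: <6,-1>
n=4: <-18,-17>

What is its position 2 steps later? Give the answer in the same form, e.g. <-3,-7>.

The jumps are <+3,+2>, <-6,-4>, <+12,+8>, <-24,-16> — a geometric progression with ratio -2.
step 5: <-18,-17> + <+48,+32> → <30,15>
step 6: <30,15> + <-96,-64> → <-66,-49>

<-66,-49>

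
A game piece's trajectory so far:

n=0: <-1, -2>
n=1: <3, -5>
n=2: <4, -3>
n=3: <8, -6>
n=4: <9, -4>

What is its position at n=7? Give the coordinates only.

Step-to-step displacements: <+4, -3>, <+1, +2>, <+4, -3>, <+1, +2> — a repeating cycle of length 2.
step 5: apply <+4, -3> → <13, -7>
step 6: apply <+1, +2> → <14, -5>
step 7: apply <+4, -3> → <18, -8>

<18, -8>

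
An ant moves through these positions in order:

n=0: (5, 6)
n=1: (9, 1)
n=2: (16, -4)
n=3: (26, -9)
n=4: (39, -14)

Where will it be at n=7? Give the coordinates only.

(96, -29)

Successive displacements: (+4, -5), (+7, -5), (+10, -5), (+13, -5) — each changes by (+3, +0).
step 5: (39, -14) + (+16, -5) → (55, -19)
step 6: (55, -19) + (+19, -5) → (74, -24)
step 7: (74, -24) + (+22, -5) → (96, -29)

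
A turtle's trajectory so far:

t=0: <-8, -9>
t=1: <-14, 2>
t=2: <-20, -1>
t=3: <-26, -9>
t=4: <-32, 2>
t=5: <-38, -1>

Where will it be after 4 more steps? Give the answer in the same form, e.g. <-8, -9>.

The first coordinate changes by -6 each step, so at step 9 it is -8 + 9·(-6) = -62.
The second coordinate repeats the cycle [-9, 2, -1] with period 3; step 9 mod 3 = 0, giving -9.

<-62, -9>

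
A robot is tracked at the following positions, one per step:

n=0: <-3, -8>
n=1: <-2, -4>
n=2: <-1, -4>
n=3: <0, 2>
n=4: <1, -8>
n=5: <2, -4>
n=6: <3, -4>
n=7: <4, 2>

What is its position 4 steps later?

First: linear, +1 per step → 8 at step 11.
Second: cycles through -8, -4, -4, 2 every 4 steps. Step 11 lands at position 3 of the cycle → 2.

<8, 2>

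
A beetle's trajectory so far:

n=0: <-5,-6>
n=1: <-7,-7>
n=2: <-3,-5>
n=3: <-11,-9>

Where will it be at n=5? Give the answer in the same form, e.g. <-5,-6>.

Consecutive displacements <-2,-1>, <+4,+2>, <-8,-4> scale by a factor of -2 each step.
step 4: <-11,-9> + <+16,+8> → <5,-1>
step 5: <5,-1> + <-32,-16> → <-27,-17>

<-27,-17>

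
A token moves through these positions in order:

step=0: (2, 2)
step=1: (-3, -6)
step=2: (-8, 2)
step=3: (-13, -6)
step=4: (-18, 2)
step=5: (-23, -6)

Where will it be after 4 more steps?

The first coordinate changes by -5 each step, so at step 9 it is 2 + 9·(-5) = -43.
The second coordinate repeats the cycle [2, -6] with period 2; step 9 mod 2 = 1, giving -6.

(-43, -6)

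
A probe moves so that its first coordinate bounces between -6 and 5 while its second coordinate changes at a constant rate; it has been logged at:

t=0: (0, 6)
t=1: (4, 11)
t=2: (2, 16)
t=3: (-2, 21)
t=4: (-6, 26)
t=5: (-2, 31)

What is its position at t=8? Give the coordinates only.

The first coordinate travels 4 per step and bounces off the walls at -6 and 5.
  step 6: -2 → 2
  step 7: 2 → 4
  step 8: 4 → 0
The second coordinate changes by +5 each step: at step 8 it is 46.

(0, 46)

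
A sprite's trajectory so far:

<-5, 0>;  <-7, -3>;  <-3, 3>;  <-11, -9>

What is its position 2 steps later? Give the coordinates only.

Step-to-step displacements: <-2, -3>, <+4, +6>, <-8, -12>; each is -2× the previous.
step 4: <-11, -9> + <+16, +24> → <5, 15>
step 5: <5, 15> + <-32, -48> → <-27, -33>

<-27, -33>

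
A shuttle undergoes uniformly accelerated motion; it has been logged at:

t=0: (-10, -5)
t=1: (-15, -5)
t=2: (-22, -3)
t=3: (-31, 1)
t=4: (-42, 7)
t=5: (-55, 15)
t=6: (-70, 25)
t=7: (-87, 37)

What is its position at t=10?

Taking differences between consecutive positions: (-5, +0), (-7, +2), (-9, +4), (-11, +6), (-13, +8), (-15, +10), (-17, +12). These grow by (-2, +2) each step.
step 8: (-87, 37) + (-19, +14) → (-106, 51)
step 9: (-106, 51) + (-21, +16) → (-127, 67)
step 10: (-127, 67) + (-23, +18) → (-150, 85)

(-150, 85)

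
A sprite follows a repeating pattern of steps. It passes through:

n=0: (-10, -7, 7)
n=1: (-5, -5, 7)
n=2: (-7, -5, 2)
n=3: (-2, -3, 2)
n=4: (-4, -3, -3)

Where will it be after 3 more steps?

(4, 1, -8)

Differencing gives (+5, +2, +0), (-2, +0, -5), (+5, +2, +0), (-2, +0, -5). This is the pattern (+5, +2, +0), (-2, +0, -5) repeated.
step 5: apply (+5, +2, +0) → (1, -1, -3)
step 6: apply (-2, +0, -5) → (-1, -1, -8)
step 7: apply (+5, +2, +0) → (4, 1, -8)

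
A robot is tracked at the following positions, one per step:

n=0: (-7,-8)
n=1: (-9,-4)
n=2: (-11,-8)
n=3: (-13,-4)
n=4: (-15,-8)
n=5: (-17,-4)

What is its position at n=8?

(-23,-8)

The first coordinate changes by -2 each step, so at step 8 it is -7 + 8·(-2) = -23.
The second coordinate repeats the cycle [-8, -4] with period 2; step 8 mod 2 = 0, giving -8.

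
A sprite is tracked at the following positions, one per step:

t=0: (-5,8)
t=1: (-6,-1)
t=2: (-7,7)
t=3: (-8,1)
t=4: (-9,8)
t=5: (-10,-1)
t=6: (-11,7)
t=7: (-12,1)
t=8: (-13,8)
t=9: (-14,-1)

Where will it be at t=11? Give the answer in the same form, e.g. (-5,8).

(-16,1)

The first coordinate changes by -1 each step, so at step 11 it is -5 + 11·(-1) = -16.
The second coordinate repeats the cycle [8, -1, 7, 1] with period 4; step 11 mod 4 = 3, giving 1.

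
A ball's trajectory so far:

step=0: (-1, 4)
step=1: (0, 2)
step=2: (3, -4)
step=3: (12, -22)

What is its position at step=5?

(120, -238)

Step-to-step displacements: (+1, -2), (+3, -6), (+9, -18); each is 3× the previous.
step 4: (12, -22) + (+27, -54) → (39, -76)
step 5: (39, -76) + (+81, -162) → (120, -238)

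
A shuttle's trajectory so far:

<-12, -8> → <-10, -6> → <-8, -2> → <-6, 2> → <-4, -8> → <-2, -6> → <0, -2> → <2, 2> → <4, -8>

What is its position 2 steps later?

The first coordinate changes by +2 each step, so at step 10 it is -12 + 10·(2) = 8.
The second coordinate repeats the cycle [-8, -6, -2, 2] with period 4; step 10 mod 4 = 2, giving -2.

<8, -2>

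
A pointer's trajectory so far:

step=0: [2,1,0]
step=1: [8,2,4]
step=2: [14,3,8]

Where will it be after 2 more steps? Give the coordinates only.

The position changes by [+6,+1,+4] every step.
step 3: [14,3,8] + [+6,+1,+4] → [20,4,12]
step 4: [20,4,12] + [+6,+1,+4] → [26,5,16]

[26,5,16]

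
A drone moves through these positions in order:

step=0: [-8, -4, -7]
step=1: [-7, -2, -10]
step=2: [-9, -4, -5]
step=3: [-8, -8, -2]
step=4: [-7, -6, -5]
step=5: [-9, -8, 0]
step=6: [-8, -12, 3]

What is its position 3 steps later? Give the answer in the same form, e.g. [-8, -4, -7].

The moves between consecutive positions are [+1, +2, -3], [-2, -2, +5], [+1, -4, +3], [+1, +2, -3], [-2, -2, +5], [+1, -4, +3]; they repeat the 3-cycle [[+1, +2, -3], [-2, -2, +5], [+1, -4, +3]].
step 7: apply [+1, +2, -3] → [-7, -10, 0]
step 8: apply [-2, -2, +5] → [-9, -12, 5]
step 9: apply [+1, -4, +3] → [-8, -16, 8]

[-8, -16, 8]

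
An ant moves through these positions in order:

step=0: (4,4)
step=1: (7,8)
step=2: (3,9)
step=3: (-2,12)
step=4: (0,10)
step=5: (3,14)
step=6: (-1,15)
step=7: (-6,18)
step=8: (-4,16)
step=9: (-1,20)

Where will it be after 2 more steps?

(-10,24)

Step-to-step displacements: (+3,+4), (-4,+1), (-5,+3), (+2,-2), (+3,+4), (-4,+1), (-5,+3), (+2,-2), (+3,+4) — a repeating cycle of length 4.
step 10: apply (-4,+1) → (-5,21)
step 11: apply (-5,+3) → (-10,24)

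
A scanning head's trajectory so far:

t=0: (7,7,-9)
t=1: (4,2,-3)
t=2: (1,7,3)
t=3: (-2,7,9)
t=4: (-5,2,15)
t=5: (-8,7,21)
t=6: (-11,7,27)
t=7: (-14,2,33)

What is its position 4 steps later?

(-26,7,57)

The first coordinate changes by -3 each step, so at step 11 it is 7 + 11·(-3) = -26.
The second coordinate repeats the cycle [7, 2, 7] with period 3; step 11 mod 3 = 2, giving 7.
The third coordinate changes by +6 each step, so at step 11 it is -9 + 11·(6) = 57.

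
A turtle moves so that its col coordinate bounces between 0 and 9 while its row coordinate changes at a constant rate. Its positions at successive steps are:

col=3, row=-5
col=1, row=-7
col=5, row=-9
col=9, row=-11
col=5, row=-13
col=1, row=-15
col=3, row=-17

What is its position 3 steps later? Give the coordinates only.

The col coordinate reflects between 0 and 9, moving 4 per step.
  step 7: 3 → 7
  step 8: 7 → 7
  step 9: 7 → 3
The row coordinate changes by -2 each step: at step 9 it is -23.

col=3, row=-23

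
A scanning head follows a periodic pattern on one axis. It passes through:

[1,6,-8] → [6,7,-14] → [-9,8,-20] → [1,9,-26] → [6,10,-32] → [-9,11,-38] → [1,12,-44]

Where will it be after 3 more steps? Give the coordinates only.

The first coordinate repeats the cycle [1, 6, -9] with period 3; step 9 mod 3 = 0, giving 1.
The second coordinate changes by +1 each step, so at step 9 it is 6 + 9·(1) = 15.
The third coordinate changes by -6 each step, so at step 9 it is -8 + 9·(-6) = -62.

[1,15,-62]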